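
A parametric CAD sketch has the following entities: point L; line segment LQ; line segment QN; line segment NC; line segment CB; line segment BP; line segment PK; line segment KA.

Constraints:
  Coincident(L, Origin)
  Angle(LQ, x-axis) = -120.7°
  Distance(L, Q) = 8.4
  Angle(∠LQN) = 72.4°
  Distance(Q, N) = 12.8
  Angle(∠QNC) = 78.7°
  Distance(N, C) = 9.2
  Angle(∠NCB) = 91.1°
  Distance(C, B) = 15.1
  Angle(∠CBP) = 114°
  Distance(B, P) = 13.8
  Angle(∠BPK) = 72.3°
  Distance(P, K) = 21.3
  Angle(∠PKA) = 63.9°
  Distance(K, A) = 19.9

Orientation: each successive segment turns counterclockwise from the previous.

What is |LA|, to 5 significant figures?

3.9615

L is at the origin; LQ runs at -120.7° with length 8.4, so Q = (-4.2886, -7.2228). ∠LQN = 72.4° gives QN at -13.100° from the x-axis; with |QN| = 12.8, N = (8.1783, -10.124). ∠QNC = 78.7° gives NC at 88.200° from the x-axis; with |NC| = 9.2, C = (8.4673, -0.92844). ∠NCB = 91.1° gives CB at 177.10° from the x-axis; with |CB| = 15.1, B = (-6.6134, -0.16448). ∠CBP = 114.0° gives BP at -116.90° from the x-axis; with |BP| = 13.8, P = (-12.857, -12.471). ∠BPK = 72.3° gives PK at -9.2000° from the x-axis; with |PK| = 21.3, K = (8.1691, -15.877). ∠PKA = 63.9° gives KA at 106.90° from the x-axis; with |KA| = 19.9, A = (2.3841, 3.1638). Then |LA| = |A − L| = 3.9615.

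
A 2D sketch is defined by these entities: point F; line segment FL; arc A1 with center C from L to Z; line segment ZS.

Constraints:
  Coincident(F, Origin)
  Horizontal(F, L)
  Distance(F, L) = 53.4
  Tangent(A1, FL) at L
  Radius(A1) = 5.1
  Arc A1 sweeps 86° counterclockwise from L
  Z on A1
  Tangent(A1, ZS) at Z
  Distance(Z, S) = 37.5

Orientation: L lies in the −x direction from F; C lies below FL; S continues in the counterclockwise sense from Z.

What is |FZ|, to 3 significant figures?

58.7

Tangency of A1 to FL means the radius CL is perpendicular to FL, so C = L + (0, -5.1) = (-53.4, -5.10). On A1, L sits at bearing 90° from C; an 86° counterclockwise sweep puts Z at bearing 176°, so Z = C + 5.1·(cos 176°, sin 176°) = (-58.5, -4.74). Then |FZ| = |Z − F| = 58.7.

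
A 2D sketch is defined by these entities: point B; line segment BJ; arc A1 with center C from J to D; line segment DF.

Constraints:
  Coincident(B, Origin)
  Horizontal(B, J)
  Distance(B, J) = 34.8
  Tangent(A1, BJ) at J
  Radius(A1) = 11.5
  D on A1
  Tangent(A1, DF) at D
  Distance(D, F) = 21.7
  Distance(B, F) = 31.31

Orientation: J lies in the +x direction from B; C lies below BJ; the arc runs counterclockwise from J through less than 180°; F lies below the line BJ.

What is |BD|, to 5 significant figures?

25.203

Checks: |BJ| = 34.80 ✓; |CD| = 11.50 ✓; ∠(CD, DF) = 90.00° ✓; |DF| = 21.70 ✓; |BF| = 31.31 ✓.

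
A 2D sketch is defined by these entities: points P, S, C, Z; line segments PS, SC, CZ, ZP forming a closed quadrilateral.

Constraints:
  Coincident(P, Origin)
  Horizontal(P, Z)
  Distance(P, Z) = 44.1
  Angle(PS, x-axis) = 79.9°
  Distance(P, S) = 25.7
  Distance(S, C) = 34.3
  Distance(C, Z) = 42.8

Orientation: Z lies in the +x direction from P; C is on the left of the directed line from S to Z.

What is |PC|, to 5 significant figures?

54.221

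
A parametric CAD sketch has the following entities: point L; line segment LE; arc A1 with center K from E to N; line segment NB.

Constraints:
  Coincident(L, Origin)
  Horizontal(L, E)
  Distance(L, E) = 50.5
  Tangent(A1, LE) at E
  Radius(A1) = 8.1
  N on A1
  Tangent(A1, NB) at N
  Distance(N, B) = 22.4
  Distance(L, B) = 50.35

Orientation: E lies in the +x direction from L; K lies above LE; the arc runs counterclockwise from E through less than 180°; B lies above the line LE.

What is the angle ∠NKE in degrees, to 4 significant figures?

134.4°

L is at the origin; L and E share the same y with |LE| = 50.5 and E on the +x side, so E = (50.50, 0.000). Since A1 is tangent to LE there, KE ⟂ LE, so K = E + (0, 8.1) = (50.50, 8.100). Since KN ⟂ NB (tangency), |KB| = √(8.1² + 22.4²) = 23.82 regardless of where N sits on A1. So B lies on both circle(L, 50.35) and circle(K, 23.82); the above-LE intersection is B = (40.61, 29.77). N is the foot of the tangent from B: N = (56.29, 13.77).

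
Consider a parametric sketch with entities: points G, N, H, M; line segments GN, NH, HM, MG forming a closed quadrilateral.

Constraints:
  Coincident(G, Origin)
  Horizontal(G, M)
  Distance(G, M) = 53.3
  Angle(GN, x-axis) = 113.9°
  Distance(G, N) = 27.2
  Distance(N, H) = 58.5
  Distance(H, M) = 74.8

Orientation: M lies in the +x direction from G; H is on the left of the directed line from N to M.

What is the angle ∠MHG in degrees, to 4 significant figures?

41.79°

Checks: G.y = 0.00, M.y = 0.00 ✓; |NH| = 58.50 ✓; |HM| = 74.80 ✓.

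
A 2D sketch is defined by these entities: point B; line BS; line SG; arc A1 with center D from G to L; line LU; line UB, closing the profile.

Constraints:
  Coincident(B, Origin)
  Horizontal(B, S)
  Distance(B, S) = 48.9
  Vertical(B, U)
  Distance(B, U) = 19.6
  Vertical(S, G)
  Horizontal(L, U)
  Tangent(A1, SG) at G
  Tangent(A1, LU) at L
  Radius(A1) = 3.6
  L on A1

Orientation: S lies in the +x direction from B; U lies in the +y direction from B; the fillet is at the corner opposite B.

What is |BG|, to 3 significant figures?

51.5

B is at the origin; B and S share the same y with |BS| = 48.9 and S on the +x side, so S = (48.9, 0.00). BU is vertical with |BU| = 19.6 and U on the +y side, so U = (0.00, 19.6). The virtual corner opposite B is at (48.9, 19.6). The tangent condition forces DG to be normal to SG and the tangent condition forces DL to be normal to LU, with radius 3.6, so the center D sits 3.6 in from both sides at D = (45.3, 16.0). That places the tangent points at G = (48.9, 16.0) on SG and L = (45.3, 19.6) on LU. Then |BG| = |G − B| = 51.5.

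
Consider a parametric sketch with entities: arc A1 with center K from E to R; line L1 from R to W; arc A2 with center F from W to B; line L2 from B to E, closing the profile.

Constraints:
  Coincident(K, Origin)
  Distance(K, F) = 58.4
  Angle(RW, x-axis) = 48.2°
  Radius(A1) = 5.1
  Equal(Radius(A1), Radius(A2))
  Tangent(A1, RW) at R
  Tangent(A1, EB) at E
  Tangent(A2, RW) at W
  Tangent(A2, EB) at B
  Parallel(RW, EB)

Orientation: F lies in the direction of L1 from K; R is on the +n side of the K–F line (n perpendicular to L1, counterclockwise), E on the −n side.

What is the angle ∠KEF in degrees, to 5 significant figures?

85.009°

The slot axis is L1's direction at 48.2°, so u = (cos 48.2°, sin 48.2°) = (0.66653, 0.74548) and n = (−sin 48.2°, cos 48.2°) = (-0.74548, 0.66653). K is at the origin and F lies 58.4 along u from K, so F = 58.4·u = (38.925, 43.536). Tangency of A1 to both parallel lines with radius 5.1 puts R and E at K ± 5.1·n: R = (-3.8019, 3.3993), E = (3.8019, -3.3993). Then cos ∠KEF = EK·EF / (|EK||EF|), giving 85.009°.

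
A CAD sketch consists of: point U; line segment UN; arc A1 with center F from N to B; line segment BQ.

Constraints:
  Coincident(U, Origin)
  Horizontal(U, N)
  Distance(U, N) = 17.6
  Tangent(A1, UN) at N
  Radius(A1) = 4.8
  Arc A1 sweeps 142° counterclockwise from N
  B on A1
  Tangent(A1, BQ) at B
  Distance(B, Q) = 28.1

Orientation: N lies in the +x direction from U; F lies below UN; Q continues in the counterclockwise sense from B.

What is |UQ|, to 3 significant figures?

45.0

U is at the origin; U and N share the same y with |UN| = 17.6 and N on the +x side, so N = (17.6, 0.00). Since A1 is tangent to UN there, FN ⟂ UN, so F = N + (0, -4.8) = (17.6, -4.80). On A1, N sits at bearing 90° from F; a 142° counterclockwise sweep puts B at bearing 232°, so B = F + 4.8·(cos 232°, sin 232°) = (14.6, -8.58). Tangency of A1 to BQ means the radius FB is perpendicular to BQ, so BQ runs along (−sin 232°, cos 232°); with |BQ| = 28.1, Q = (36.8, -25.9). Then |UQ| = |Q − U| = 45.0.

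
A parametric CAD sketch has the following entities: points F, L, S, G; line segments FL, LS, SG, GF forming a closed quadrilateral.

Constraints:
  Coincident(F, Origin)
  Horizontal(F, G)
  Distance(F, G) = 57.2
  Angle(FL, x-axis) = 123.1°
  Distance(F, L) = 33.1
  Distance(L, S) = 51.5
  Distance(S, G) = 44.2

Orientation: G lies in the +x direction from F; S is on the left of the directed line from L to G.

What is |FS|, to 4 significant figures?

49.14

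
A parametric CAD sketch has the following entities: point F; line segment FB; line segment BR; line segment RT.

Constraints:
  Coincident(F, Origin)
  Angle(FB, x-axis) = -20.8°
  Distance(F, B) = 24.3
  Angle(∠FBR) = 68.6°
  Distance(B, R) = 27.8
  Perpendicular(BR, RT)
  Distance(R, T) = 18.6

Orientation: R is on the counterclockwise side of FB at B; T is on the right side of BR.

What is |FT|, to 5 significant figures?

45.365

∠FBR = 68.6°, so BR runs at -20.8° + (180° − 68.6°) = 90.600° from the x-axis; with |BR| = 27.8, R = B + 27.8·(cos 90.600°, sin 90.600°) = (22.425, 19.169). BR is perpendicular to RT; with |RT| = 18.6 on the right of BR, T = R + 18.6·(0.99995, 0.010472) = (41.024, 19.364). Then |FT| = |T − F| = 45.365.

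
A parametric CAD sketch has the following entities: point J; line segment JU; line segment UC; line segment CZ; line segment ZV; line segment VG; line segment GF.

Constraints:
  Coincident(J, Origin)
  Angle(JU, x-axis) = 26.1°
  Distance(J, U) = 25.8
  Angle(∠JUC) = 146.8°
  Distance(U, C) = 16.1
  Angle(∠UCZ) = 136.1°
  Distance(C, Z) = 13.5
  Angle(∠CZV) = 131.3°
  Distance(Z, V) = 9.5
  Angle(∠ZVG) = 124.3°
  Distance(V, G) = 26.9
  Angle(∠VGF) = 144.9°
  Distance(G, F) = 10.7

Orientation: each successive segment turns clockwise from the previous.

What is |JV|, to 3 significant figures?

47.2

J is at the origin; JU runs at 26.1° with length 25.8, so U = (23.2, 11.4). ∠JUC = 146.8° gives UC at -7.10° from the x-axis; with |UC| = 16.1, C = (39.1, 9.36). ∠UCZ = 136.1° gives CZ at -51.0° from the x-axis; with |CZ| = 13.5, Z = (47.6, -1.13). ∠CZV = 131.3° gives ZV at -99.7° from the x-axis; with |ZV| = 9.5, V = (46.0, -10.5). Then |JV| = |V − J| = 47.2.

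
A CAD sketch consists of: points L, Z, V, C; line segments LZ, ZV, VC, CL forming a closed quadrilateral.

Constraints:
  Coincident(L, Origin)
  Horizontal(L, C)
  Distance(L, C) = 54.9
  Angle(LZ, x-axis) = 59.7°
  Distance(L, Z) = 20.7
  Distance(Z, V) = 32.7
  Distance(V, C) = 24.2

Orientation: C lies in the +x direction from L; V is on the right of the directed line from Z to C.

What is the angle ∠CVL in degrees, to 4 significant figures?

150.9°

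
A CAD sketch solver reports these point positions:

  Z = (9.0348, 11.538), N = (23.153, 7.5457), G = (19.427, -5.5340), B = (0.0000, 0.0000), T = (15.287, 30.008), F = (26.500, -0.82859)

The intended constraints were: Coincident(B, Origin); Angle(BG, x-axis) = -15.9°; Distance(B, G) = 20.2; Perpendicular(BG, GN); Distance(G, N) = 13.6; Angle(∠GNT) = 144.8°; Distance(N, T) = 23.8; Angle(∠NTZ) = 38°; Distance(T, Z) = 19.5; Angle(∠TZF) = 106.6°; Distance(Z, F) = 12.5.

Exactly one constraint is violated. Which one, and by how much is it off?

Distance(Z, F) = 12.5 — off by 8.90.

B = (0.00, 0.00) ✓; BG at -15.90° ✓; |BG| = 20.20 ✓; ∠(BG, GN) = 90.00° ✓; |GN| = 13.60 ✓; ∠GNT = 144.8° ✓; |NT| = 23.80 ✓; ∠NTZ = 38.00° ✓; |TZ| = 19.50 ✓; ∠TZF = 106.6° ✓; |ZF| = 21.40 ✗.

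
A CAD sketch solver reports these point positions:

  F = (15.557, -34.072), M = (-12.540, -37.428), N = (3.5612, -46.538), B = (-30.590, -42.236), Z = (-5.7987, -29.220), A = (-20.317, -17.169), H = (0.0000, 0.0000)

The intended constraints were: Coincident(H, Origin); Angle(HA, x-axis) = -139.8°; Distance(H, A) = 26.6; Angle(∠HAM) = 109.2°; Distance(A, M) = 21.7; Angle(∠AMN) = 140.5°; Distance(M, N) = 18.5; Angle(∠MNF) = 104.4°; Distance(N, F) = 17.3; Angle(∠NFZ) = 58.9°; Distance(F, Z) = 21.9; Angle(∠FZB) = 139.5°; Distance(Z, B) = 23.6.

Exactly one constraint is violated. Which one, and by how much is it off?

Distance(Z, B) = 23.6 — off by 4.40.

H = (0.00, 0.00) ✓; HA at -139.8° ✓; |HA| = 26.60 ✓; ∠HAM = 109.2° ✓; |AM| = 21.70 ✓; ∠AMN = 140.5° ✓; |MN| = 18.50 ✓; ∠MNF = 104.4° ✓; |NF| = 17.30 ✓; ∠NFZ = 58.90° ✓; |FZ| = 21.90 ✓; ∠FZB = 139.5° ✓; |ZB| = 28.00 ✗.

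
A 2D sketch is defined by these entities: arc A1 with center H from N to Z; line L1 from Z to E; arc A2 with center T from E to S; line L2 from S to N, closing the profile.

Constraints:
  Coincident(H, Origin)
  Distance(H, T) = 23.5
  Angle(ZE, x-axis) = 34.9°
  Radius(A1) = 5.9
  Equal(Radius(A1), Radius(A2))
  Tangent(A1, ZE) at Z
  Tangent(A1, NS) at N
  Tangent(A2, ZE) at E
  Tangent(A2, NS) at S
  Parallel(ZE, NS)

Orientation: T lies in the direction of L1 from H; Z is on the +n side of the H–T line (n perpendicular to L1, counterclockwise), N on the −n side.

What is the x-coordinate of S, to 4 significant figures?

22.65

Tangency of A1 to both parallel lines with radius 5.9 puts Z and N at H ± 5.9·n: Z = (-3.376, 4.839), N = (3.376, -4.839). Equal radii place E and S the same way about T: E = T + 5.9·n = (15.90, 18.28), S = T − 5.9·n = (22.65, 8.607). So S.x = 22.65.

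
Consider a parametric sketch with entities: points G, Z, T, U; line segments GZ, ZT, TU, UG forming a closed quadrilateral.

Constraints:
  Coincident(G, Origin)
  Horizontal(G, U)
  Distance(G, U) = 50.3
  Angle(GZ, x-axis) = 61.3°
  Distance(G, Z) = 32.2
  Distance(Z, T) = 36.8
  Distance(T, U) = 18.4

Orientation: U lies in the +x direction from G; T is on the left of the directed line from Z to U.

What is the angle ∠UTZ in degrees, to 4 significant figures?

103.6°

Checks: |ZT| = 36.80 ✓; |TU| = 18.40 ✓.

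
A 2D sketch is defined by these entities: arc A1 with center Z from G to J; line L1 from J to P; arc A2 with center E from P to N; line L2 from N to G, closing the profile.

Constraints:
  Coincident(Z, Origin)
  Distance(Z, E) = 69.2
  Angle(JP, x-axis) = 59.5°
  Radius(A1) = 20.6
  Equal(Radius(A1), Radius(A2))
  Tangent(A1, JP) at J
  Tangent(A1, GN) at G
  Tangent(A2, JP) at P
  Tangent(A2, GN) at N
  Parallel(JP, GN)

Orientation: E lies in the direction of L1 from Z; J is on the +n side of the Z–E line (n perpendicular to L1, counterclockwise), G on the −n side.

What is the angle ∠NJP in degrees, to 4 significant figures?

30.77°

Tangency of A1 to both parallel lines with radius 20.6 puts J and G at Z ± 20.6·n: J = (-17.75, 10.46), G = (17.75, -10.46). Equal radii place P and N the same way about E: P = E + 20.6·n = (17.37, 70.08), N = E − 20.6·n = (52.87, 49.17). Then cos ∠NJP = JN·JP / (|JN||JP|), giving 30.77°.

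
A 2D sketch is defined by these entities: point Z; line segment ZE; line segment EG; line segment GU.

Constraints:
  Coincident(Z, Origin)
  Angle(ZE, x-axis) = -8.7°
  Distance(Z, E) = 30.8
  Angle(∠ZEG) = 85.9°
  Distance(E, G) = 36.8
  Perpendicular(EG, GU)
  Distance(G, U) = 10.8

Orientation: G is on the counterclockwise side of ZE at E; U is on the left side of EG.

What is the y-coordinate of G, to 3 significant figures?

32.0

Z is at the origin; ZE runs at -8.7° with length 30.8, so E = 30.8·(cos -8.7°, sin -8.7°) = (30.4, -4.66). ∠ZEG = 85.9°, so EG runs at -8.7° + (180° − 85.9°) = 85.4° from the x-axis; with |EG| = 36.8, G = E + 36.8·(cos 85.4°, sin 85.4°) = (33.4, 32.0). So G.y = 32.0.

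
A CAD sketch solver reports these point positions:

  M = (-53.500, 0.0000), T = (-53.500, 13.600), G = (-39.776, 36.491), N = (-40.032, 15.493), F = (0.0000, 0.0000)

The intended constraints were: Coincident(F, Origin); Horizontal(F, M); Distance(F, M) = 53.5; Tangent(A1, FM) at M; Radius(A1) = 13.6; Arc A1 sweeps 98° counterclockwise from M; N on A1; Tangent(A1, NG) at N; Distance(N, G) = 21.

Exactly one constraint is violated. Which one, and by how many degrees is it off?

Tangent(A1, NG) at N — off by 8.70°.

F = (0.00, 0.00) ✓; F.y = 0.00, M.y = 0.00 ✓; |FM| = 53.50 ✓; ∠(TM, MF) = 90.00° ✓; |TM| = 13.60 ✓; bearing(T→N) − bearing(T→M) = 98.00° ✓; |TN| = 13.60 ✓; ∠(TN, NG) = 98.70° ✗; |NG| = 21.00 ✓.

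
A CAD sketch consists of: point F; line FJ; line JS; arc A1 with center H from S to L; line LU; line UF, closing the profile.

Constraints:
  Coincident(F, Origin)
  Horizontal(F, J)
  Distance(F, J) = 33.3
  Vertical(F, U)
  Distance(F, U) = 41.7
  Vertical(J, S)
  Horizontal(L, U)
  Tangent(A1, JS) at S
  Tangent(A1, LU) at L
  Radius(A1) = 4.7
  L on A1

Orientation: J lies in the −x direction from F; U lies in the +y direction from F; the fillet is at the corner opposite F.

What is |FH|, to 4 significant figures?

46.76

F is at the origin; FJ is horizontal with |FJ| = 33.3 and J on the −x side, so J = (-33.30, 0.000). FU is vertical with |FU| = 41.7 and U on the +y side, so U = (0.000, 41.70). The virtual corner opposite F is at (-33.30, 41.70). The tangent condition forces HS to be normal to JS and the tangent condition forces HL to be normal to LU, with radius 4.7, so the center H sits 4.7 in from both sides at H = (-28.60, 37.00). Then |FH| = |H − F| = 46.76.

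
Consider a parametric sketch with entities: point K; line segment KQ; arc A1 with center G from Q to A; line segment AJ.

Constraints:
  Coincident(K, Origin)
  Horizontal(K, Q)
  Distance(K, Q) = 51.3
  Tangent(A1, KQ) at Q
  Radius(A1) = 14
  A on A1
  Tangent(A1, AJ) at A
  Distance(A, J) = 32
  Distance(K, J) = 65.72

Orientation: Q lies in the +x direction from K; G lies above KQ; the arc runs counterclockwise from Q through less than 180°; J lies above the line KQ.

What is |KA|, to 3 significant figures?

66.5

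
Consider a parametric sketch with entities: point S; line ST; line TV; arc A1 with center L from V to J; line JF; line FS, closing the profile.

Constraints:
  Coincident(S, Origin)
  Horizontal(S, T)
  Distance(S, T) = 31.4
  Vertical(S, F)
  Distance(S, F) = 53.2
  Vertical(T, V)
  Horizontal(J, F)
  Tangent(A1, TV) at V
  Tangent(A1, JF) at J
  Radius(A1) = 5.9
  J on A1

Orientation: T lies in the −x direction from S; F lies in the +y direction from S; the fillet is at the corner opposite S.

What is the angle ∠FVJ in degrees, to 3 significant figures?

34.4°

S is at the origin; ST is horizontal with |ST| = 31.4 and T on the −x side, so T = (-31.4, 0.00). SF is vertical with |SF| = 53.2 and F on the +y side, so F = (0.00, 53.2). The virtual corner opposite S is at (-31.4, 53.2). Tangency of A1 to TV means the radius LV is perpendicular to TV and the tangent condition forces LJ to be normal to JF, with radius 5.9, so the center L sits 5.9 in from both sides at L = (-25.5, 47.3). That places the tangent points at V = (-31.4, 47.3) on TV and J = (-25.5, 53.2) on JF. Then cos ∠FVJ = VF·VJ / (|VF||VJ|), giving 34.4°.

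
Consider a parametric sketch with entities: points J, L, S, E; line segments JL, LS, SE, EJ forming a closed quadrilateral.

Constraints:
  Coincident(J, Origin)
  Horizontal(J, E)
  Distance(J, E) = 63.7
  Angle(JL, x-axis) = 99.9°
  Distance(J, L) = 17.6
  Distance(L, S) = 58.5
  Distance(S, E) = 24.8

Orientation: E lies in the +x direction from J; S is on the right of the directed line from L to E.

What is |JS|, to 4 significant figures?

47.74

J is at the origin; J and E share the same y with |JE| = 63.7 and E in +x, so E = (63.7, 0). JL runs at 99.9° with |JL| = 17.6, so L = (-3.026, 17.34). S is determined by |LS| = 58.5 and |SE| = 24.8 together: it lies at the intersection of circle(L, 58.5) and circle(E, 24.8). With |LE| = 68.94, the foot of the radical line on LE is 54.83 from L and the perpendicular offset is √(58.5² − 54.83²) = 20.39. Taking the right-of-LE solution: S = (44.91, -16.19).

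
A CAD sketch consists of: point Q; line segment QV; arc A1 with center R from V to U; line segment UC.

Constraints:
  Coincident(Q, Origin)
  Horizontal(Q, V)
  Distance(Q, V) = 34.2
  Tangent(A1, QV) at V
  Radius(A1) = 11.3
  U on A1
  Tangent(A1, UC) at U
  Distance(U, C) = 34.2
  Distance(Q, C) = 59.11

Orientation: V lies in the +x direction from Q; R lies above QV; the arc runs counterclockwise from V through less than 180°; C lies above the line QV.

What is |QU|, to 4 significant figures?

47.31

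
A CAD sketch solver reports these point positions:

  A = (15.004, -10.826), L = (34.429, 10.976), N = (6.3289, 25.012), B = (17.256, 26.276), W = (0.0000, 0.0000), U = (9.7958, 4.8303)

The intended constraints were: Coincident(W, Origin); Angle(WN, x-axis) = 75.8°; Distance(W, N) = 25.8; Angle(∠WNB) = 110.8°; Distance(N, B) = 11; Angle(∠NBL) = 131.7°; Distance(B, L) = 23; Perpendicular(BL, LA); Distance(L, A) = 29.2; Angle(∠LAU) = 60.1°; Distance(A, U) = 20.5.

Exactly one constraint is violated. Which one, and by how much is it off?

Distance(A, U) = 20.5 — off by 4.00.

W = (0.00, 0.00) ✓; WN at 75.80° ✓; |WN| = 25.80 ✓; ∠WNB = 110.8° ✓; |NB| = 11.00 ✓; ∠NBL = 131.7° ✓; |BL| = 23.00 ✓; ∠(BL, LA) = 90.00° ✓; |LA| = 29.20 ✓; ∠LAU = 60.10° ✓; |AU| = 16.50 ✗.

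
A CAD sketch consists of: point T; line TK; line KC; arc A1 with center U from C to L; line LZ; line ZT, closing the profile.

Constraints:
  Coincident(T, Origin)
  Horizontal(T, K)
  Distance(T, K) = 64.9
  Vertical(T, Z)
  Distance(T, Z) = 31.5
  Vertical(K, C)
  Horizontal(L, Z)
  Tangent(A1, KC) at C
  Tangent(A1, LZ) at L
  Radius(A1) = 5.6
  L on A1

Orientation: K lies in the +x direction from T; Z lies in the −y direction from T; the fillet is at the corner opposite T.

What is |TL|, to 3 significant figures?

67.1

The virtual corner opposite T is at (64.9, -31.5). A1 meets KC tangentially, so UC is at right angles to KC and A1 meets LZ tangentially, so UL is at right angles to LZ, with radius 5.6, so the center U sits 5.6 in from both sides at U = (59.3, -25.9). That places the tangent points at C = (64.9, -25.9) on KC and L = (59.3, -31.5) on LZ. Then |TL| = |L − T| = 67.1.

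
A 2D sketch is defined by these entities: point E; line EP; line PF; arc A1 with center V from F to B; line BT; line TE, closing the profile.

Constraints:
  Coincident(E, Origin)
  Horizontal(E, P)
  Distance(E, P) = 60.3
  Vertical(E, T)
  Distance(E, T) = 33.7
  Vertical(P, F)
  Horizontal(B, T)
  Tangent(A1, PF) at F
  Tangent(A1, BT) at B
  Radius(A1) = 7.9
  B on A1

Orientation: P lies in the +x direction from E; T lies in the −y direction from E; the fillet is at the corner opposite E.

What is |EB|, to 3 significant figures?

62.3

The virtual corner opposite E is at (60.3, -33.7). Since A1 is tangent to PF there, VF ⟂ PF and A1 meets BT tangentially, so VB is at right angles to BT, with radius 7.9, so the center V sits 7.9 in from both sides at V = (52.4, -25.8). That places the tangent points at F = (60.3, -25.8) on PF and B = (52.4, -33.7) on BT. Then |EB| = |B − E| = 62.3.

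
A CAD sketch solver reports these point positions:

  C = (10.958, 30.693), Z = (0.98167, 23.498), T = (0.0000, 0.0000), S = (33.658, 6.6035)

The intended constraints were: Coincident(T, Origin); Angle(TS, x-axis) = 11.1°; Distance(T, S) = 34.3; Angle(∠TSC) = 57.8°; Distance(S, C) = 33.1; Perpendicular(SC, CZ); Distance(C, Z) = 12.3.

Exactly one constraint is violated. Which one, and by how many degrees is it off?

Perpendicular(SC, CZ) — off by 7.50°.

T = (0.00, 0.00) ✓; TS at 11.10° ✓; |TS| = 34.30 ✓; ∠TSC = 57.80° ✓; |SC| = 33.10 ✓; ∠(SC, CZ) = 82.50° ✗; |CZ| = 12.30 ✓.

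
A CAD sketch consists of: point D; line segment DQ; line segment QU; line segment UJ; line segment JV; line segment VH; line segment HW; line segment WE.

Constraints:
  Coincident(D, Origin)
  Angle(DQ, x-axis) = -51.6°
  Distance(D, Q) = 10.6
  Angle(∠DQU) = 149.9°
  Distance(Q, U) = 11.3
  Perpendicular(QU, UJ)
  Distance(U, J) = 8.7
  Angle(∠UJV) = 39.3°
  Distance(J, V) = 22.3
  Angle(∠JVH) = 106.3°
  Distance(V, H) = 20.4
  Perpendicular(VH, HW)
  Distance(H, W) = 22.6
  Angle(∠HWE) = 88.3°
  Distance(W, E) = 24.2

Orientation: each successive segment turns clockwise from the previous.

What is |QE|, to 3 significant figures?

14.8

D is at the origin; DQ runs at -51.6° with length 10.6, so Q = (6.58, -8.31). ∠DQU = 149.9° gives QU at -81.7° from the x-axis; with |QU| = 11.3, U = (8.22, -19.5). QU is perpendicular to UJ, so UJ runs at -172°; with |UJ| = 8.7, J = (-0.393, -20.7). ∠UJV = 39.3° gives JV at 47.6° from the x-axis; with |JV| = 22.3, V = (14.6, -4.28). ∠JVH = 106.3° gives VH at -26.1° from the x-axis; with |VH| = 20.4, H = (33.0, -13.3). The perpendicularity gives HW at right angles to VH, so HW runs at -116°; with |HW| = 22.6, W = (23.0, -33.5). ∠HWE = 88.3° gives WE at 152° from the x-axis; with |WE| = 24.2, E = (1.61, -22.3). Then |QE| = |E − Q| = 14.8.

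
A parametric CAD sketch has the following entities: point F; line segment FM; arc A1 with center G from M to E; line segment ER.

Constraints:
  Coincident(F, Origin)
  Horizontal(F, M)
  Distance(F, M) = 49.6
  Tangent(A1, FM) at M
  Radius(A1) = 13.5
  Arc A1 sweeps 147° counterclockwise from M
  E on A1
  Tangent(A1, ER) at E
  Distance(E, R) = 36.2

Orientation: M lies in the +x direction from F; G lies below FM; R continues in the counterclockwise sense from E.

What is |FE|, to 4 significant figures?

49.00

F is at the origin; FM is horizontal with |FM| = 49.6 and M on the +x side, so M = (49.60, 0.000). A1 meets FM tangentially, so GM is at right angles to FM, so G = M + (0, -13.5) = (49.60, -13.50). On A1, M sits at bearing 90° from G; a 147° counterclockwise sweep puts E at bearing 237°, so E = G + 13.5·(cos 237°, sin 237°) = (42.25, -24.82). Then |FE| = |E − F| = 49.00.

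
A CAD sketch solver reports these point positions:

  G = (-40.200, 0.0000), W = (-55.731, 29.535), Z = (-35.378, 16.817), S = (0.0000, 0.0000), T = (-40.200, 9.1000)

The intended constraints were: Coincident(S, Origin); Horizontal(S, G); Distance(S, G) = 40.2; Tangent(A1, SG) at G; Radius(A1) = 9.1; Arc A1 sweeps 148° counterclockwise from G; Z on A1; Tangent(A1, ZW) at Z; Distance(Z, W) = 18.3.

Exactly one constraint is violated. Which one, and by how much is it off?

Distance(Z, W) = 18.3 — off by 5.70.

S = (0.00, 0.00) ✓; S.y = 0.00, G.y = 0.00 ✓; |SG| = 40.20 ✓; ∠(TG, GS) = 90.00° ✓; |TG| = 9.100 ✓; bearing(T→Z) − bearing(T→G) = 148.0° ✓; |TZ| = 9.100 ✓; ∠(TZ, ZW) = 90.00° ✓; |ZW| = 24.00 ✗.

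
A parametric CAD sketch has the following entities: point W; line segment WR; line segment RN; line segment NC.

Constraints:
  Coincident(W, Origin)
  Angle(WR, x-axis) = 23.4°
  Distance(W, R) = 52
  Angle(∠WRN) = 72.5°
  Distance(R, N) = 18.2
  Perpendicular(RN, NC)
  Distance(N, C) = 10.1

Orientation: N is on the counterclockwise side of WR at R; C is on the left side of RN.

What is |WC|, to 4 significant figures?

39.58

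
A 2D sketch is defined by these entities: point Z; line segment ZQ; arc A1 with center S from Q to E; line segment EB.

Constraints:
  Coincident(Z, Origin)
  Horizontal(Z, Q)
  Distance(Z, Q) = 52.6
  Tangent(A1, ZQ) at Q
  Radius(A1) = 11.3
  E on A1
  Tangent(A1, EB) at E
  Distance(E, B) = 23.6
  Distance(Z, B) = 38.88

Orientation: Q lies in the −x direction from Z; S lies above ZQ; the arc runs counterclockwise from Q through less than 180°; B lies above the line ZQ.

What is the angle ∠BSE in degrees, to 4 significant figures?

64.41°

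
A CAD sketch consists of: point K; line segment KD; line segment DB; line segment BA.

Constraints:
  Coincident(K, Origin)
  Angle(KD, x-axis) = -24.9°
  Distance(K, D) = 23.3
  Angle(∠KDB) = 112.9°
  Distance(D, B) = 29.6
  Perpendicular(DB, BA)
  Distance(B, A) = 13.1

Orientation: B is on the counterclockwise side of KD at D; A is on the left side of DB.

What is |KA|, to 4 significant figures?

39.56

K is at the origin; KD runs at -24.9° with length 23.3, so D = 23.3·(cos -24.9°, sin -24.9°) = (21.13, -9.810). ∠KDB = 112.9°, so DB runs at -24.9° + (180° − 112.9°) = 42.20° from the x-axis; with |DB| = 29.6, B = D + 29.6·(cos 42.20°, sin 42.20°) = (43.06, 10.07). DB is perpendicular to BA; with |BA| = 13.1 on the left of DB, A = B + 13.1·(-0.6717, 0.7408) = (34.26, 19.78). Then |KA| = |A − K| = 39.56.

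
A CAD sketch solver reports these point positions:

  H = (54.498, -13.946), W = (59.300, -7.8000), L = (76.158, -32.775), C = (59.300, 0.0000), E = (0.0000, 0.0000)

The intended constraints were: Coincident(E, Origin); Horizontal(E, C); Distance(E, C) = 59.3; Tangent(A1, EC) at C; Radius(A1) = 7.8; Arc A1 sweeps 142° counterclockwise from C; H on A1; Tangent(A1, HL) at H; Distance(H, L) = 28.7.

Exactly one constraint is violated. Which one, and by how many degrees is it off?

Tangent(A1, HL) at H — off by 3.00°.

E = (0.00, 0.00) ✓; E.y = 0.00, C.y = 0.00 ✓; |EC| = 59.30 ✓; ∠(WC, CE) = 90.00° ✓; |WC| = 7.800 ✓; bearing(W→H) − bearing(W→C) = 142.0° ✓; |WH| = 7.800 ✓; ∠(WH, HL) = 93.00° ✗; |HL| = 28.70 ✓.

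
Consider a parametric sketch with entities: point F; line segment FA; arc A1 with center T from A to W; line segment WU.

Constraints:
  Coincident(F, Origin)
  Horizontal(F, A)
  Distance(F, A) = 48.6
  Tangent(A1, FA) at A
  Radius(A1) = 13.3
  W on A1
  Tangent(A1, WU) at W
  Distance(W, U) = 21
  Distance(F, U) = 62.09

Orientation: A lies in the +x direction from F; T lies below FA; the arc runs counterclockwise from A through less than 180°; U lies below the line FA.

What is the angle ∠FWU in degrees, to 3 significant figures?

152°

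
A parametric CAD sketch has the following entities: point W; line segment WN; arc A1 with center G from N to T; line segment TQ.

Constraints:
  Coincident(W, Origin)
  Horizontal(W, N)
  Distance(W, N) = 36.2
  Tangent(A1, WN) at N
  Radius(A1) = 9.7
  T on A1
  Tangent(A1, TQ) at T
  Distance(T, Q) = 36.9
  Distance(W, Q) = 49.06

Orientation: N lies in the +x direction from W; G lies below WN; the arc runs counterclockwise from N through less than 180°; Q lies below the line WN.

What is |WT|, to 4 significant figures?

27.84

Checks: ∠(GN, NW) = 90.00° ✓; |GT| = 9.700 ✓; ∠(GT, TQ) = 90.00° ✓; |TQ| = 36.90 ✓; |WQ| = 49.06 ✓.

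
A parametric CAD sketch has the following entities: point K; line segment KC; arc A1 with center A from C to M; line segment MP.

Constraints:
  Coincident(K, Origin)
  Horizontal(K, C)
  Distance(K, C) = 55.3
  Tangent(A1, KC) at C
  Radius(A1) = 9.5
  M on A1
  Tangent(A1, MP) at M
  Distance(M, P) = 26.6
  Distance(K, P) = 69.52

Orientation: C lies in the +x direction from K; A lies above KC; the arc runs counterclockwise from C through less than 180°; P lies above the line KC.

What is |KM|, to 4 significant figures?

65.60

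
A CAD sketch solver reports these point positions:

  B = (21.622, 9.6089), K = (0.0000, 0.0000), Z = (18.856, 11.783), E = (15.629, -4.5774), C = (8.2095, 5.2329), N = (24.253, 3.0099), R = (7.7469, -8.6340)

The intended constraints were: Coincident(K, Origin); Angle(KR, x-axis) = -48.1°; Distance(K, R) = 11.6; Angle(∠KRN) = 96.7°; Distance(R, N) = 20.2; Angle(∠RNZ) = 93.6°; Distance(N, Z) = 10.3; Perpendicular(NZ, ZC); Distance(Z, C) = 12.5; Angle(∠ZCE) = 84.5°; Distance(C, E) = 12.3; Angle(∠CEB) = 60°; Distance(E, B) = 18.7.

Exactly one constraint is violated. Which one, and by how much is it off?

Distance(E, B) = 18.7 — off by 3.30.

K = (0.00, 0.00) ✓; KR at -48.10° ✓; |KR| = 11.60 ✓; ∠KRN = 96.70° ✓; |RN| = 20.20 ✓; ∠RNZ = 93.60° ✓; |NZ| = 10.30 ✓; ∠(NZ, ZC) = 90.00° ✓; |ZC| = 12.50 ✓; ∠ZCE = 84.50° ✓; |CE| = 12.30 ✓; ∠CEB = 60.00° ✓; |EB| = 15.40 ✗.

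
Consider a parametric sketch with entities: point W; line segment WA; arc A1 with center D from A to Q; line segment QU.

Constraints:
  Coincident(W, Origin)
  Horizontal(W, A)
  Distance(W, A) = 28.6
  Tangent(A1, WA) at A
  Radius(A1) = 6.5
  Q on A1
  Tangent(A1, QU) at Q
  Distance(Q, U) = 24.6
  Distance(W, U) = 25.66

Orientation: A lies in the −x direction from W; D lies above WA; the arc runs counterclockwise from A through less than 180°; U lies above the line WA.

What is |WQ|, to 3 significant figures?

23.3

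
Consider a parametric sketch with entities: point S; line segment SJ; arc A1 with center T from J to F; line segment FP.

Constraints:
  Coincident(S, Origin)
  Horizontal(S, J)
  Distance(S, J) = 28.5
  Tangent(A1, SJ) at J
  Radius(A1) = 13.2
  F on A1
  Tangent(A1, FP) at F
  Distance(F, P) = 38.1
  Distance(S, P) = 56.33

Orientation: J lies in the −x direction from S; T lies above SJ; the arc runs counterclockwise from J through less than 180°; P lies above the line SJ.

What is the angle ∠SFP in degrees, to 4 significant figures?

140.9°

Checks: |TF| = 13.20 ✓; ∠(TF, FP) = 90.00° ✓; |FP| = 38.10 ✓; |SP| = 56.33 ✓.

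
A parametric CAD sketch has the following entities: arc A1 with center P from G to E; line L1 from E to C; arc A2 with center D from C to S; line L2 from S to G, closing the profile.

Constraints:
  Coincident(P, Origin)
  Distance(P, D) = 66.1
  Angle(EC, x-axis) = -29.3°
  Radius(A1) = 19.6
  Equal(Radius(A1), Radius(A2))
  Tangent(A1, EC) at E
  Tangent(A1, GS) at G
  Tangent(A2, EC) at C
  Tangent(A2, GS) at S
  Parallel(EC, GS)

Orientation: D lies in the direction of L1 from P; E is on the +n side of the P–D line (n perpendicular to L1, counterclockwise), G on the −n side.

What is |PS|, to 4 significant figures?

68.94

The slot axis is L1's direction at -29.3°, so u = (cos -29.3°, sin -29.3°) = (0.8721, -0.4894) and n = (−sin -29.3°, cos -29.3°) = (0.4894, 0.8721). P is at the origin and D lies 66.1 along u from P, so D = 66.1·u = (57.64, -32.35). Tangency of A1 to both parallel lines with radius 19.6 puts E and G at P ± 19.6·n: E = (9.592, 17.09), G = (-9.592, -17.09). Equal radii place C and S the same way about D: C = D + 19.6·n = (67.24, -15.26), S = D − 19.6·n = (48.05, -49.44). Then |PS| = |S − P| = 68.94.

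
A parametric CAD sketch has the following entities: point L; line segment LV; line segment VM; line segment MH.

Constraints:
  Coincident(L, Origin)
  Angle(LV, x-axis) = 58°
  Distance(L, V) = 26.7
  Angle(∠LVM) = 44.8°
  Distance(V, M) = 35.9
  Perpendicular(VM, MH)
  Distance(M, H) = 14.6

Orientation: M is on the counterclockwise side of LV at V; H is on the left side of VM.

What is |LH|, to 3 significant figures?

17.5

L is at the origin; LV runs at 58.0° with length 26.7, so V = 26.7·(cos 58.0°, sin 58.0°) = (14.1, 22.6). ∠LVM = 44.8°, so VM runs at 58.0° + (180° − 44.8°) = 193° from the x-axis; with |VM| = 35.9, M = V + 35.9·(cos 193°, sin 193°) = (-20.8, 14.4). VM ⟂ MH; with |MH| = 14.6 on the left of VM, H = M + 14.6·(0.228, -0.974) = (-17.5, 0.231). Then |LH| = |H − L| = 17.5.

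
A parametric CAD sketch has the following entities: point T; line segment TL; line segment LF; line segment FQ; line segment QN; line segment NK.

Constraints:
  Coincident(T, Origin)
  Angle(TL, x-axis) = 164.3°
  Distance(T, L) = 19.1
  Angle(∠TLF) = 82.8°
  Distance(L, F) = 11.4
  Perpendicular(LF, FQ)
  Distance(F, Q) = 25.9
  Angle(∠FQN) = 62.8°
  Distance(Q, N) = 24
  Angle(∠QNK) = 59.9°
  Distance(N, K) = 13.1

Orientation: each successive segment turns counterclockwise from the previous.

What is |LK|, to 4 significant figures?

7.926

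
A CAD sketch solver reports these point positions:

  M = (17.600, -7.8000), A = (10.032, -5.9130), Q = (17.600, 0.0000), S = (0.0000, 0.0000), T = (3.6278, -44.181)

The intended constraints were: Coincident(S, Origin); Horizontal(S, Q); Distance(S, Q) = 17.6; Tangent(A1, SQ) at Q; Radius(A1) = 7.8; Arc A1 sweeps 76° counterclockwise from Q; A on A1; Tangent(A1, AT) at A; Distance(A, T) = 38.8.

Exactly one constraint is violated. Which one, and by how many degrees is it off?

Tangent(A1, AT) at A — off by 4.50°.

S = (0.00, 0.00) ✓; S.y = 0.00, Q.y = 0.00 ✓; |SQ| = 17.60 ✓; ∠(MQ, QS) = 90.00° ✓; |MQ| = 7.800 ✓; bearing(M→A) − bearing(M→Q) = 76.00° ✓; |MA| = 7.800 ✓; ∠(MA, AT) = 85.50° ✗; |AT| = 38.80 ✓.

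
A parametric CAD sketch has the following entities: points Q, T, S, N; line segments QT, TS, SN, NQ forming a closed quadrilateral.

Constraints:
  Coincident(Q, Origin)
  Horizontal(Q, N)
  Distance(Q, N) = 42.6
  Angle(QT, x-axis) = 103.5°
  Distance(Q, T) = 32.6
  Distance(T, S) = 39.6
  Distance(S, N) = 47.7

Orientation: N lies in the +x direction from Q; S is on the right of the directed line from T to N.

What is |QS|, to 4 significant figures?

8.965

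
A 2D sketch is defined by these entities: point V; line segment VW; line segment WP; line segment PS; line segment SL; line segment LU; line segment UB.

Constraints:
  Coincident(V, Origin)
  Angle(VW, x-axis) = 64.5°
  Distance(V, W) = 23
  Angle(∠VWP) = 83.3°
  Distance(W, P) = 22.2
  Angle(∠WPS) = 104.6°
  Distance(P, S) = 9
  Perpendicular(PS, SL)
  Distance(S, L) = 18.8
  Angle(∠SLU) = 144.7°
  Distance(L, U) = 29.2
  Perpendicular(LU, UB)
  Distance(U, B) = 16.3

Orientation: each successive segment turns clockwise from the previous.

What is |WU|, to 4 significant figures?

21.27

PS is perpendicular to SL, so SL runs at 162.4°; with |SL| = 18.8, L = (8.046, 6.035). ∠SLU = 144.7° gives LU at 127.1° from the x-axis; with |LU| = 29.2, U = (-9.568, 29.32). Then |WU| = |U − W| = 21.27.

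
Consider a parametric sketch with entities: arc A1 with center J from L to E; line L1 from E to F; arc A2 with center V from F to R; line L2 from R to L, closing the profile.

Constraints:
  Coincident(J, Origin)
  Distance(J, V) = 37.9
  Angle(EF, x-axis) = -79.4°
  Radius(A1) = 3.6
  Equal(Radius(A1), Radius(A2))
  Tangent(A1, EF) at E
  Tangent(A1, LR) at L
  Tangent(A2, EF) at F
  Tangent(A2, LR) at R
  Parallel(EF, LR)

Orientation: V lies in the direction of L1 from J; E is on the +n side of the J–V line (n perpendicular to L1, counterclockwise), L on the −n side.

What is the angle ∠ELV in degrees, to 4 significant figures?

84.57°

The slot axis is L1's direction at -79.4°, so u = (cos -79.4°, sin -79.4°) = (0.1840, -0.9829) and n = (−sin -79.4°, cos -79.4°) = (0.9829, 0.1840). J is at the origin and V lies 37.9 along u from J, so V = 37.9·u = (6.972, -37.25). Tangency of A1 to both parallel lines with radius 3.6 puts E and L at J ± 3.6·n: E = (3.539, 0.6622), L = (-3.539, -0.6622). Then cos ∠ELV = LE·LV / (|LE||LV|), giving 84.57°.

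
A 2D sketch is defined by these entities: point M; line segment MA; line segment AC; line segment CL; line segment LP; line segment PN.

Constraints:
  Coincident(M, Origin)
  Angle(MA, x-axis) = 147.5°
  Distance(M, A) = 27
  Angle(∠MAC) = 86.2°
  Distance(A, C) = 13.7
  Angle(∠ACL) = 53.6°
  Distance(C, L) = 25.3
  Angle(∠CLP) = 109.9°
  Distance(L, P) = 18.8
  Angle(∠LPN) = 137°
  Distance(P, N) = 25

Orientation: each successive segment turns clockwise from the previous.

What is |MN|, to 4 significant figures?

47.57

M is at the origin; MA runs at 147.5° with length 27.0, so A = (-22.77, 14.51). ∠MAC = 86.2° gives AC at 53.70° from the x-axis; with |AC| = 13.7, C = (-14.66, 25.55). ∠ACL = 53.6° gives CL at -72.70° from the x-axis; with |CL| = 25.3, L = (-7.137, 1.393). ∠CLP = 109.9° gives LP at -142.8° from the x-axis; with |LP| = 18.8, P = (-22.11, -9.974). ∠LPN = 137.0° gives PN at 174.2° from the x-axis; with |PN| = 25.0, N = (-46.98, -7.447). Then |MN| = |N − M| = 47.57.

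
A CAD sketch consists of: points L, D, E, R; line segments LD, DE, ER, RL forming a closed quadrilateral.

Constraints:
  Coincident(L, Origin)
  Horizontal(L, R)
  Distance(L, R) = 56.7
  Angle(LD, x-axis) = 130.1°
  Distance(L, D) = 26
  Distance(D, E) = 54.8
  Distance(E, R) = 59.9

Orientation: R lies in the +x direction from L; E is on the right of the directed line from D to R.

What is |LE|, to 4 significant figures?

30.80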